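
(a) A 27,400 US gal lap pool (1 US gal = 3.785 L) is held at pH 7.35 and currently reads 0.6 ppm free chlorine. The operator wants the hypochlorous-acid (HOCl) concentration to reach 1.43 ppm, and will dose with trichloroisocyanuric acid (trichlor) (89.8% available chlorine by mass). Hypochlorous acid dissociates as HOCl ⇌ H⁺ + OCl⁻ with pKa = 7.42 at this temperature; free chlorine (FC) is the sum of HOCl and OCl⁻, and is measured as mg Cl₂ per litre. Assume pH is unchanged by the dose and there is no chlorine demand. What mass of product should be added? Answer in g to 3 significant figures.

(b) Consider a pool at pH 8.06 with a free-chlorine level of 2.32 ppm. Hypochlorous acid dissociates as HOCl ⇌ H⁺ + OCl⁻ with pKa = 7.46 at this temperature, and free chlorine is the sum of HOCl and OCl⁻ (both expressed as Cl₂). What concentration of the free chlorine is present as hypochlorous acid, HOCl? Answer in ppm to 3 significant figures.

(a) 236 g; (b) 0.466 ppm

(a) Volume: 27,400 US gal × 3.785 L/gal = 103,709 L.
(a) [OCl⁻]/[HOCl] = 10^(pH − pKa) = 10^(7.35 − 7.42) = 0.8511; fraction as HOCl = 1/(1 + 0.8511) = 0.5402.
(a) Free chlorine required for 1.43 ppm HOCl: 1.43 / 0.5402 = 2.647 ppm.
(a) FC to add: 2.647 − 0.6 = 2.047 mg/L as Cl₂.
(a) Cl₂ equivalent: 2.047 mg/L × 103,709 L = 212.3 g.
(a) Product at 89.8% available Cl: 212.3 / 0.898 = 236.4 g.

(b) [OCl⁻]/[HOCl] = 10^(pH − pKa) = 10^(8.06 − 7.46) = 10^0.60 = 3.981.
(b) Fraction as HOCl = 1 / (1 + 3.981) = 0.2008.
(b) HOCl = 0.2008 × 2.32 ppm = 0.4658 ppm.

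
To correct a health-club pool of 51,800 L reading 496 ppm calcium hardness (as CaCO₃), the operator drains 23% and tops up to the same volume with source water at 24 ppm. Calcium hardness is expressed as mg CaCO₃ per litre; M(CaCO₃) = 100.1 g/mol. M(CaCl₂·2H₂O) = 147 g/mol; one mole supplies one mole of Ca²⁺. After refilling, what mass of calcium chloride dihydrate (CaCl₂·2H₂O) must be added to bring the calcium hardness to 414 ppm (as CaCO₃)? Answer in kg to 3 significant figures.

After draining 23% and refilling: 496 × 0.77 + 24 × 0.23 = 387.44 ppm.
Deficit to target: 414 − 387.44 = 26.56 mg/L.
As CaCO₃: 26.56 mg/L × 51,800 L = 1376 g; ÷ 100.1 = 13.74 mol Ca²⁺.
Mass: 13.74 × 147 = 2020 g.

2.02 kg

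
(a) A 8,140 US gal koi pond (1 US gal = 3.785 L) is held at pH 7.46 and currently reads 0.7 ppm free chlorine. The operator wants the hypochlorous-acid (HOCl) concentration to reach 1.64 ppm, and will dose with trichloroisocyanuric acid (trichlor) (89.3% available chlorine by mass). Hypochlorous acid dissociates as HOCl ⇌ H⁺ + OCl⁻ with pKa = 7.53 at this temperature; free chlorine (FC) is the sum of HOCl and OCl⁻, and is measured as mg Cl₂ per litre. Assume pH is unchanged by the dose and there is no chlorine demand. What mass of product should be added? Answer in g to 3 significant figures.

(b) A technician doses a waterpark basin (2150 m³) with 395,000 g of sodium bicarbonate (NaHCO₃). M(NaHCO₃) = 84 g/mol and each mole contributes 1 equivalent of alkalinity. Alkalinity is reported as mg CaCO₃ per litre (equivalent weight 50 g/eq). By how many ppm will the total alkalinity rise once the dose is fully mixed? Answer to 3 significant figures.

(a) 80.6 g; (b) 109 ppm

(a) Volume: 8,140 US gal × 3.785 L/gal = 30,810 L.
(a) [OCl⁻]/[HOCl] = 10^(pH − pKa) = 10^(7.46 − 7.53) = 0.8511; fraction as HOCl = 1/(1 + 0.8511) = 0.5402.
(a) Free chlorine required for 1.64 ppm HOCl: 1.64 / 0.5402 = 3.036 ppm.
(a) FC to add: 3.036 − 0.7 = 2.336 mg/L as Cl₂.
(a) Cl₂ equivalent: 2.336 mg/L × 30,810 L = 71.97 g.
(a) Product at 89.3% available Cl: 71.97 / 0.893 = 80.59 g.

(b) Volume: 2150 m³ = 2,150,000 L.
(b) Moles of NaHCO₃: 395,000 g ÷ 84 g/mol = 4702 mol → 4702 eq of alkalinity.
(b) As CaCO₃: 4702 eq × 50 g/eq = 235,100 g.
(b) Rise: 235,100 g / 2,150,000 L × 1000 = 109.4 mg/L.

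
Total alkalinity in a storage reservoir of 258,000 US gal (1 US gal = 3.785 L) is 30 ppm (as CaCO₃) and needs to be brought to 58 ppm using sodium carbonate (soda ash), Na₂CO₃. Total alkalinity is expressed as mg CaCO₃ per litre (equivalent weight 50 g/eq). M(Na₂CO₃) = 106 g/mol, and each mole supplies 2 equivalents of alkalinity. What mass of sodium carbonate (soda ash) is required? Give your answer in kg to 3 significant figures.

Volume: 258,000 US gal × 3.785 L/gal = 976,530 L.
Alkalinity to add: (58 − 30) = 28 mg/L as CaCO₃ × 976,530 L = 27,340 g as CaCO₃.
Equivalents: 27,340 g ÷ 50 g/eq = 546.9 eq.
Each mole of Na₂CO₃ supplies 2 eq, so 546.9 / 2 = 273.4 mol.
Mass: 273.4 mol × 106 g/mol = 28,980 g.

29.0 kg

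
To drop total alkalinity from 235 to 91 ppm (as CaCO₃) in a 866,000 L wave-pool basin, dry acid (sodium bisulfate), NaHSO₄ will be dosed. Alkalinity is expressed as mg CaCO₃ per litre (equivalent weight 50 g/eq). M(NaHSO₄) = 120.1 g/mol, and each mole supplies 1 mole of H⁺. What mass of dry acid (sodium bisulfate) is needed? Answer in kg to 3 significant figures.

Alkalinity to neutralize: (235 − 91) = 144 mg/L as CaCO₃ × 866,000 L = 124,700 g as CaCO₃.
Equivalents of H⁺ required: 124,700 ÷ 50 g/eq = 2494 eq = 2494 mol NaHSO₄.
Mass of NaHSO₄: 2494 × 120.1 = 299,500 g.

300 kg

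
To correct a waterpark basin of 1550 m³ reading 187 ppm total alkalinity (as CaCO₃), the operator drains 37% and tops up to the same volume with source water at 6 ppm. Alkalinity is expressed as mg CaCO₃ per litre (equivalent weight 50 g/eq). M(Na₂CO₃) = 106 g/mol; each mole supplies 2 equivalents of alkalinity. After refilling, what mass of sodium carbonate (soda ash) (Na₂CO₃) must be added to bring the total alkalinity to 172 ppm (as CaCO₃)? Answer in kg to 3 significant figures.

85.4 kg

Volume: 1550 m³ = 1,550,000 L.
After draining 37% and refilling: 187 × 0.63 + 6 × 0.37 = 120.03 ppm.
Deficit to target: 172 − 120.03 = 51.97 mg/L.
As CaCO₃: 51.97 mg/L × 1,550,000 L = 80,550 g; ÷ 50 g/eq ÷ 2 = 805.5 mol Na₂CO₃.
Mass: 805.5 × 106 = 85,390 g.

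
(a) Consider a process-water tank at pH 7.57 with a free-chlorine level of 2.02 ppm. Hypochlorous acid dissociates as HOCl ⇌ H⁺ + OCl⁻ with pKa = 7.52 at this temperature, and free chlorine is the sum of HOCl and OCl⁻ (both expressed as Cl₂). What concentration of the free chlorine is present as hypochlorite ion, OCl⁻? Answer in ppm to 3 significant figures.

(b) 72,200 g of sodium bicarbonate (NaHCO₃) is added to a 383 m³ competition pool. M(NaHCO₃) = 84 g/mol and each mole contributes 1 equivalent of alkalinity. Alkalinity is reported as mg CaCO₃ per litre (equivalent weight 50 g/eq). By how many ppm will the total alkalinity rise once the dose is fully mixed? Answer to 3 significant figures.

(a) [OCl⁻]/[HOCl] = 10^(pH − pKa) = 10^(7.57 − 7.52) = 10^0.05 = 1.122.
(a) Fraction as HOCl = 1 / (1 + 1.122) = 0.4712.
(a) OCl⁻ = (1 − 0.4712) × 2.02 ppm = 1.068 ppm.

(b) Volume: 383 m³ = 383,000 L.
(b) Moles of NaHCO₃: 72,200 g ÷ 84 g/mol = 859.5 mol → 859.5 eq of alkalinity.
(b) As CaCO₃: 859.5 eq × 50 g/eq = 42,980 g.
(b) Rise: 42,980 g / 383,000 L × 1000 = 112.2 mg/L.

(a) 1.07 ppm; (b) 112 ppm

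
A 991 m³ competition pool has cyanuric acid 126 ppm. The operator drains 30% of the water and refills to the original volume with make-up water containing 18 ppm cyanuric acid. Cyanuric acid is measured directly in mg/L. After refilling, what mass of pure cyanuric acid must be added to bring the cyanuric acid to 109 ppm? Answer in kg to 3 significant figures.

Volume: 991 m³ = 991,000 L.
After draining 30% and refilling: 126 × 0.70 + 18 × 0.30 = 93.6 ppm.
Deficit to target: 109 − 93.6 = 15.4 mg/L.
Mass: 15.4 mg/L × 991,000 L = 15,260 g cyanuric acid.

15.3 kg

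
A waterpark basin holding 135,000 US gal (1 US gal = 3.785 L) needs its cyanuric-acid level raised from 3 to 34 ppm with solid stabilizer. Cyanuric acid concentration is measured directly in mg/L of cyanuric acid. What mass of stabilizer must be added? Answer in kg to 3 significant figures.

Volume: 135,000 US gal × 3.785 L/gal = 510,975 L.
CYA to add: (34 − 3) = 31 mg/L × 510,975 L = 15,840 g cyanuric acid.

15.8 kg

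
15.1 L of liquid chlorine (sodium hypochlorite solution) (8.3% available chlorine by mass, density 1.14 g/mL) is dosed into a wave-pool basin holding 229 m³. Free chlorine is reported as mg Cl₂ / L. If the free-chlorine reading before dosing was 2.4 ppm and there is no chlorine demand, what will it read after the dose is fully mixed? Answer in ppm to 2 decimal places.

Volume: 229 m³ = 229,000 L.
Mass of solution: 15.1 L × 1000 mL/L × 1.14 g/mL = 17,210 g.
Available chlorine delivered: 17,210 g × 0.083 = 1429 g as Cl₂.
Concentration rise: 1429 g / 229,000 L = 6.239 mg/L = 6.24 ppm.
Final FC: 2.4 + 6.24 = 8.64 ppm.

8.64 ppm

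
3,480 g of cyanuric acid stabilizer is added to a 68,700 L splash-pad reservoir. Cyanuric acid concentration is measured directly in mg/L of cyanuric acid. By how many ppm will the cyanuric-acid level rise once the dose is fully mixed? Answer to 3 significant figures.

50.7 ppm

Rise: 3,480 g / 68,700 L × 1000 = 50.66 mg/L.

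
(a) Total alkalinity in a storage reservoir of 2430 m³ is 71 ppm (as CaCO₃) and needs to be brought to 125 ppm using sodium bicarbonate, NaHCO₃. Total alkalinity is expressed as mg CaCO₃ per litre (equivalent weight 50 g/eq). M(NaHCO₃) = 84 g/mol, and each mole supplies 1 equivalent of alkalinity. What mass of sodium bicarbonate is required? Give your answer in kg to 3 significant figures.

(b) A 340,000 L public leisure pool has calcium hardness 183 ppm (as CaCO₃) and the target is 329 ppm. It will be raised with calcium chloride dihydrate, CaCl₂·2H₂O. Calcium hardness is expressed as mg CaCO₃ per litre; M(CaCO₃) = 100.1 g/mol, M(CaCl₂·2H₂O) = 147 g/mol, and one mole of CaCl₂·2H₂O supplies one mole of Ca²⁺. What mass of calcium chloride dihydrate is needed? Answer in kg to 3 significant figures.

(a) Volume: 2430 m³ = 2,430,000 L.
(a) Alkalinity to add: (125 − 71) = 54 mg/L as CaCO₃ × 2,430,000 L = 131,200 g as CaCO₃.
(a) Equivalents: 131,200 g ÷ 50 g/eq = 2624 eq.
(a) NaHCO₃ supplies 1 eq per mole → 2624 mol.
(a) Mass: 2624 mol × 84 g/mol = 220,400 g.

(b) Hardness to add: (329 − 183) = 146 mg/L as CaCO₃ × 340,000 L = 49,640 g as CaCO₃.
(b) Moles of Ca²⁺ (1 mol Ca²⁺ ≡ 1 mol CaCO₃): 49,640 / 100.1 g/mol = 495.9 mol.
(b) Mass of CaCl₂·2H₂O: 495.9 × 147 = 72,900 g.

(a) 220 kg; (b) 72.9 kg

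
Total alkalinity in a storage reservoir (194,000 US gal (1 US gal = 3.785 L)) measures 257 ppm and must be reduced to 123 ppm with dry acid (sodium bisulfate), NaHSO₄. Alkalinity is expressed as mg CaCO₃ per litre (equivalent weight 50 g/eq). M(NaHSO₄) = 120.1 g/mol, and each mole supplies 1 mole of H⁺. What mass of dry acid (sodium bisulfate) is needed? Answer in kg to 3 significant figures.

236 kg

Volume: 194,000 US gal × 3.785 L/gal = 734,290 L.
Alkalinity to neutralize: (257 − 123) = 134 mg/L as CaCO₃ × 734,290 L = 98,390 g as CaCO₃.
Equivalents of H⁺ required: 98,390 ÷ 50 g/eq = 1968 eq = 1968 mol NaHSO₄.
Mass of NaHSO₄: 1968 × 120.1 = 236,300 g.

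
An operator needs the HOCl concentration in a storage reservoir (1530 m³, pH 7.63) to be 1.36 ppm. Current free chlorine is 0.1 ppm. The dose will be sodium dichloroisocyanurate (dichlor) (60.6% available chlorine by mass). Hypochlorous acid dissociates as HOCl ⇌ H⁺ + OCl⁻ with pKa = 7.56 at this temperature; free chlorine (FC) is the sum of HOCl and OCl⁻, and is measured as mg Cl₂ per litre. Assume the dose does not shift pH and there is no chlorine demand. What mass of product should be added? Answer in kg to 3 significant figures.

Volume: 1530 m³ = 1,530,000 L.
[OCl⁻]/[HOCl] = 10^(pH − pKa) = 10^(7.63 − 7.56) = 1.175; fraction as HOCl = 1/(1 + 1.175) = 0.4598.
Free chlorine required for 1.36 ppm HOCl: 1.36 / 0.4598 = 2.958 ppm.
FC to add: 2.958 − 0.1 = 2.858 mg/L as Cl₂.
Cl₂ equivalent: 2.858 mg/L × 1,530,000 L = 4373 g.
Product at 60.6% available Cl: 4373 / 0.606 = 7215 g.

7.22 kg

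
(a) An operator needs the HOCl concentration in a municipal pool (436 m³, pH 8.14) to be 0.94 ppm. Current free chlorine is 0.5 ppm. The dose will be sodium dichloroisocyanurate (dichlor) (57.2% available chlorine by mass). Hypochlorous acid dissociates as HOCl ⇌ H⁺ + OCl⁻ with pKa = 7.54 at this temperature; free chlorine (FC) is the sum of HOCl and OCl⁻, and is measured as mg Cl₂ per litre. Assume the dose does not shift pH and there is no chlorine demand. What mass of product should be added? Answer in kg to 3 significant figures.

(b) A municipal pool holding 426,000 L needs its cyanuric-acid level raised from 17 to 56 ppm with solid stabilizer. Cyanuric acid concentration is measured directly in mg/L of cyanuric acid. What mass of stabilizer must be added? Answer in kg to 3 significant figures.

(a) Volume: 436 m³ = 436,000 L.
(a) [OCl⁻]/[HOCl] = 10^(pH − pKa) = 10^(8.14 − 7.54) = 3.981; fraction as HOCl = 1/(1 + 3.981) = 0.2008.
(a) Free chlorine required for 0.94 ppm HOCl: 0.94 / 0.2008 = 4.682 ppm.
(a) FC to add: 4.682 − 0.5 = 4.182 mg/L as Cl₂.
(a) Cl₂ equivalent: 4.182 mg/L × 436,000 L = 1823 g.
(a) Product at 57.2% available Cl: 1823 / 0.572 = 3188 g.

(b) CYA to add: (56 − 17) = 39 mg/L × 426,000 L = 16,610 g cyanuric acid.

(a) 3.19 kg; (b) 16.6 kg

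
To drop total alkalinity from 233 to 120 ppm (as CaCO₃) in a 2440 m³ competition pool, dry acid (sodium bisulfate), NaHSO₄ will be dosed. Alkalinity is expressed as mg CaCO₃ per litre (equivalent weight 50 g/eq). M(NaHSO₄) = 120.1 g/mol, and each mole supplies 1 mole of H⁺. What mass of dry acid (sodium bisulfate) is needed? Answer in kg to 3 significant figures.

662 kg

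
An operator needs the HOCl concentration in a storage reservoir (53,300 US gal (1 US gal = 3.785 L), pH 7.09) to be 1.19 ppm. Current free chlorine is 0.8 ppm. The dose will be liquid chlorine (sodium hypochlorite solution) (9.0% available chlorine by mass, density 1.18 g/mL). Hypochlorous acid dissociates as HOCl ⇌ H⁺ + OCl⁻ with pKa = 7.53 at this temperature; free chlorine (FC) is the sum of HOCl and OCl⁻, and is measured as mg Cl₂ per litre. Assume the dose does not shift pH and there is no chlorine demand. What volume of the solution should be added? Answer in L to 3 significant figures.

Volume: 53,300 US gal × 3.785 L/gal = 201,740 L.
[OCl⁻]/[HOCl] = 10^(pH − pKa) = 10^(7.09 − 7.53) = 0.3631; fraction as HOCl = 1/(1 + 0.3631) = 0.7336.
Free chlorine required for 1.19 ppm HOCl: 1.19 / 0.7336 = 1.622 ppm.
FC to add: 1.622 − 0.8 = 0.8221 mg/L as Cl₂.
Cl₂ equivalent: 0.8221 mg/L × 201,740 L = 165.8 g.
Product at 9.0% available Cl: 165.8 / 0.09 = 1843 g.
Volume: 1843 g ÷ 1.18 g/mL = 1562 mL.

1.56 L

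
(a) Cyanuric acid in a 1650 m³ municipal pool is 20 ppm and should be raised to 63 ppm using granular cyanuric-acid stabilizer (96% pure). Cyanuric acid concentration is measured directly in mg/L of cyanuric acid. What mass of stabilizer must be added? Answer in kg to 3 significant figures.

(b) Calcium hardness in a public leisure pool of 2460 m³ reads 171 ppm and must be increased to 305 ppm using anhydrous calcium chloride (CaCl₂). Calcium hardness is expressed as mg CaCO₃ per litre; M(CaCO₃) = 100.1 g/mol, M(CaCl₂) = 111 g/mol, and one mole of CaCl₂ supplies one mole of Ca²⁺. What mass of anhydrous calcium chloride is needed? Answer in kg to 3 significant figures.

(a) Volume: 1650 m³ = 1,650,000 L.
(a) CYA to add: (63 − 20) = 43 mg/L × 1,650,000 L = 70,950 g cyanuric acid.
(a) At 96% purity: 70,950 / 0.96 = 73,910 g product.

(b) Volume: 2460 m³ = 2,460,000 L.
(b) Hardness to add: (305 − 171) = 134 mg/L as CaCO₃ × 2,460,000 L = 329,600 g as CaCO₃.
(b) Moles of Ca²⁺ (1 mol Ca²⁺ ≡ 1 mol CaCO₃): 329,600 / 100.1 g/mol = 3293 mol.
(b) Mass of CaCl₂: 3293 × 111 = 365,500 g.

(a) 73.9 kg; (b) 366 kg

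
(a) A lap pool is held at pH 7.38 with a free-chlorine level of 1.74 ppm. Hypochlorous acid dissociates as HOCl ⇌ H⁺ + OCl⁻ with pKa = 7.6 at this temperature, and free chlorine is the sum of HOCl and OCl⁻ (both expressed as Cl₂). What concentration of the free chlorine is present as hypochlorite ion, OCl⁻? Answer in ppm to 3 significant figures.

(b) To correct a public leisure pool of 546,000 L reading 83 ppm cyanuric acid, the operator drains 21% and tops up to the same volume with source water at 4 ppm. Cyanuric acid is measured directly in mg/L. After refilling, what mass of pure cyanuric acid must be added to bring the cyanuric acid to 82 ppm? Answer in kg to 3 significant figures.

(a) 0.654 ppm; (b) 8.51 kg

(a) [OCl⁻]/[HOCl] = 10^(pH − pKa) = 10^(7.38 − 7.6) = 10^-0.22 = 0.6026.
(a) Fraction as HOCl = 1 / (1 + 0.6026) = 0.624.
(a) OCl⁻ = (1 − 0.624) × 1.74 ppm = 0.6542 ppm.

(b) After draining 21% and refilling: 83 × 0.79 + 4 × 0.21 = 66.41 ppm.
(b) Deficit to target: 82 − 66.41 = 15.59 mg/L.
(b) Mass: 15.59 mg/L × 546,000 L = 8512 g cyanuric acid.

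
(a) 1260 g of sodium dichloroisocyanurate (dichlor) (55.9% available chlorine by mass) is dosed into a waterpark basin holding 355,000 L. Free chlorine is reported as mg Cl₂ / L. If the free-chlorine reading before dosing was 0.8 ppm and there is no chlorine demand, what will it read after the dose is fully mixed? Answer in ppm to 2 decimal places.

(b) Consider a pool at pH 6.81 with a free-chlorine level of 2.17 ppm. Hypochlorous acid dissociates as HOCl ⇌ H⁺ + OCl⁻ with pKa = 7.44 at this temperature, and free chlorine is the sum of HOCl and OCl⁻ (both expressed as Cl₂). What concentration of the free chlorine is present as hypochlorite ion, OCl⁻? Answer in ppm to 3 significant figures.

(a) Available chlorine delivered: 1260 g × 0.559 = 704.3 g as Cl₂.
(a) Concentration rise: 704.3 g / 355,000 L = 1.984 mg/L = 1.98 ppm.
(a) Final FC: 0.8 + 1.98 = 2.78 ppm.

(b) [OCl⁻]/[HOCl] = 10^(pH − pKa) = 10^(6.81 − 7.44) = 10^-0.63 = 0.2344.
(b) Fraction as HOCl = 1 / (1 + 0.2344) = 0.8101.
(b) OCl⁻ = (1 − 0.8101) × 2.17 ppm = 0.4121 ppm.

(a) 2.78 ppm; (b) 0.412 ppm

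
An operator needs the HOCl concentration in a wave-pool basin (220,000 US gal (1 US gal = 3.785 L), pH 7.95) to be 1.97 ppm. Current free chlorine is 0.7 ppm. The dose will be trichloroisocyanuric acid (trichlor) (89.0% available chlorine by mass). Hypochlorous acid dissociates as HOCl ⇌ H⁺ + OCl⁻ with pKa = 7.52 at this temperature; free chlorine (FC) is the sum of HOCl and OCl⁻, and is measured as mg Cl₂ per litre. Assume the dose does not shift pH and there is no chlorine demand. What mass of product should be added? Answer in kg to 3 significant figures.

6.15 kg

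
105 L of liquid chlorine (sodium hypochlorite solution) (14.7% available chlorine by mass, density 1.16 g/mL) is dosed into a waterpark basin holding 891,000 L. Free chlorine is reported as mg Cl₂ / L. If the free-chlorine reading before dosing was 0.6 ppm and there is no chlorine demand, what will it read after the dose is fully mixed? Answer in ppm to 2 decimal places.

Mass of solution: 105 L × 1000 mL/L × 1.16 g/mL = 121,800 g.
Available chlorine delivered: 121,800 g × 0.147 = 17,900 g as Cl₂.
Concentration rise: 17,900 g / 891,000 L = 20.09 mg/L = 20.09 ppm.
Final FC: 0.6 + 20.09 = 20.69 ppm.

20.69 ppm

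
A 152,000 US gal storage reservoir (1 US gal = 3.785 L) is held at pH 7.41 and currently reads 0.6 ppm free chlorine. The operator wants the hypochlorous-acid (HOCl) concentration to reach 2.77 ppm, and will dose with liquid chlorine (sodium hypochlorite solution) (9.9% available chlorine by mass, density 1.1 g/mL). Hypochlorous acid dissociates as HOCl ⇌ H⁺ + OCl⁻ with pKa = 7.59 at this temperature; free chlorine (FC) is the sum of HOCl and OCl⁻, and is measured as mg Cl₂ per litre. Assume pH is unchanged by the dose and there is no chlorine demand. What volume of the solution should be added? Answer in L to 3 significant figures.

21.1 L

Volume: 152,000 US gal × 3.785 L/gal = 575,320 L.
[OCl⁻]/[HOCl] = 10^(pH − pKa) = 10^(7.41 − 7.59) = 0.6607; fraction as HOCl = 1/(1 + 0.6607) = 0.6022.
Free chlorine required for 2.77 ppm HOCl: 2.77 / 0.6022 = 4.6 ppm.
FC to add: 4.6 − 0.6 = 4 mg/L as Cl₂.
Cl₂ equivalent: 4 mg/L × 575,320 L = 2301 g.
Product at 9.9% available Cl: 2301 / 0.099 = 23,250 g.
Volume: 23,250 g ÷ 1.1 g/mL = 21,130 mL.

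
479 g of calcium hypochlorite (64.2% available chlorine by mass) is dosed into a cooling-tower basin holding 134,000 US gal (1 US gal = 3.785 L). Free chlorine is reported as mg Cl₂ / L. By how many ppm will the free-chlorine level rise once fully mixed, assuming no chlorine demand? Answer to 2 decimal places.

Volume: 134,000 US gal × 3.785 L/gal = 507,190 L.
Available chlorine delivered: 479 g × 0.642 = 307.5 g as Cl₂.
Concentration rise: 307.5 g / 507,190 L = 0.6063 mg/L = 0.61 ppm.

0.61 ppm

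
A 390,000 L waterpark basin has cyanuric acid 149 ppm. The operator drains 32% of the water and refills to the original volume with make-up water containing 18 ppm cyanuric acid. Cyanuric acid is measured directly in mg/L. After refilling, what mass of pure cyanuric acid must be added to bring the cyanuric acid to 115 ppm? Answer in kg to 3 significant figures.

3.09 kg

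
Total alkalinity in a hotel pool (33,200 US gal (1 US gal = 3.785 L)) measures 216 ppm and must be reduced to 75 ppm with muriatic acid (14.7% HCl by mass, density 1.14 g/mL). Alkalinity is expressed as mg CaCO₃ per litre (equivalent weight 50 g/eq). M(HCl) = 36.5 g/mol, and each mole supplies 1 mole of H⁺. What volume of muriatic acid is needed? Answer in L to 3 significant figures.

77.2 L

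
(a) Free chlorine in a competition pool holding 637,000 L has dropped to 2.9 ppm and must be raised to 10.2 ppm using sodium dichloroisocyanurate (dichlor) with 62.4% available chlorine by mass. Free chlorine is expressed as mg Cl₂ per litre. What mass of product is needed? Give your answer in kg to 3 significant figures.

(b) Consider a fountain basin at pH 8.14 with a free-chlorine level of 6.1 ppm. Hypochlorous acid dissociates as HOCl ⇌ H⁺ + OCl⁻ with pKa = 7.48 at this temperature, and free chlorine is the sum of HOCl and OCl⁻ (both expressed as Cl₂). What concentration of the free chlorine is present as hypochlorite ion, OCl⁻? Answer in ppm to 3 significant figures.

(a) 7.45 kg; (b) 5.01 ppm

(a) Chlorine deficit: 10.2 − 2.9 = 7.3 ppm = 7.3 mg/L as Cl₂.
(a) Cl₂ equivalent needed: 7.3 mg/L × 637,000 L = 4,650,000 mg = 4650 g.
(a) Product at 62.4% available chlorine: 4650 / 0.624 = 7452 g.

(b) [OCl⁻]/[HOCl] = 10^(pH − pKa) = 10^(8.14 − 7.48) = 10^0.66 = 4.571.
(b) Fraction as HOCl = 1 / (1 + 4.571) = 0.1795.
(b) OCl⁻ = (1 − 0.1795) × 6.1 ppm = 5.005 ppm.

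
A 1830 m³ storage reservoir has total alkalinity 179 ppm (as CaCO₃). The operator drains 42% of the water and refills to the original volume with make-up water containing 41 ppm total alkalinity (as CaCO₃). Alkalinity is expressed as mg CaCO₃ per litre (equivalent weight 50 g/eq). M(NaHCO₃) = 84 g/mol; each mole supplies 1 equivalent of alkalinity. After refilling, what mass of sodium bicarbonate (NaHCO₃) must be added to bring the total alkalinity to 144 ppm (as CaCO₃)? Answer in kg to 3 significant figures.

70.6 kg

Volume: 1830 m³ = 1,830,000 L.
After draining 42% and refilling: 179 × 0.58 + 41 × 0.42 = 121.04 ppm.
Deficit to target: 144 − 121.04 = 22.96 mg/L.
As CaCO₃: 22.96 mg/L × 1,830,000 L = 42,020 g; ÷ 50 g/eq ÷ 1 = 840.3 mol NaHCO₃.
Mass: 840.3 × 84 = 70,590 g.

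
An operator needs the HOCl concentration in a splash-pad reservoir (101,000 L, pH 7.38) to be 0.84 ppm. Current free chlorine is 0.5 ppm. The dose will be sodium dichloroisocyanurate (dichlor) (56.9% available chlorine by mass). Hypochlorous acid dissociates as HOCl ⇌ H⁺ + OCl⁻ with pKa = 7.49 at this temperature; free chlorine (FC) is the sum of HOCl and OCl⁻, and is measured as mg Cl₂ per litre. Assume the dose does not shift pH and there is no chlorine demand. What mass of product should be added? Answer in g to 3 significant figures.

[OCl⁻]/[HOCl] = 10^(pH − pKa) = 10^(7.38 − 7.49) = 0.7762; fraction as HOCl = 1/(1 + 0.7762) = 0.563.
Free chlorine required for 0.84 ppm HOCl: 0.84 / 0.563 = 1.492 ppm.
FC to add: 1.492 − 0.5 = 0.992 mg/L as Cl₂.
Cl₂ equivalent: 0.992 mg/L × 101,000 L = 100.2 g.
Product at 56.9% available Cl: 100.2 / 0.569 = 176.1 g.

176 g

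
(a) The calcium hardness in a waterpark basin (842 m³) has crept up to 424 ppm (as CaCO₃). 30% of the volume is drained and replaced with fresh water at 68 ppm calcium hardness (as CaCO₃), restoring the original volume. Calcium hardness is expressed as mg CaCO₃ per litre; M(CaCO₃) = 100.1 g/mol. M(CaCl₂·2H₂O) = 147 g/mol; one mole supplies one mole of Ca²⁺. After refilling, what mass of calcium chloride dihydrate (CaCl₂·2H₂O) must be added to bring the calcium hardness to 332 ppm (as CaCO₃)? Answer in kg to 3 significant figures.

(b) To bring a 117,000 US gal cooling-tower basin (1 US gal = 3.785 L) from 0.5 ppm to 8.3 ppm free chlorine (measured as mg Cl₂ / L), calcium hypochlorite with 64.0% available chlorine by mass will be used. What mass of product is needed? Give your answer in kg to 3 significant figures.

(a) Volume: 842 m³ = 842,000 L.
(a) After draining 30% and refilling: 424 × 0.70 + 68 × 0.30 = 317.2 ppm.
(a) Deficit to target: 332 − 317.2 = 14.8 mg/L.
(a) As CaCO₃: 14.8 mg/L × 842,000 L = 12,460 g; ÷ 100.1 = 124.5 mol Ca²⁺.
(a) Mass: 124.5 × 147 = 18,300 g.

(b) Volume: 117,000 US gal × 3.785 L/gal = 442,845 L.
(b) Chlorine deficit: 8.3 − 0.5 = 7.8 ppm = 7.8 mg/L as Cl₂.
(b) Cl₂ equivalent needed: 7.8 mg/L × 442,845 L = 3,454,000 mg = 3454 g.
(b) Product at 64.0% available chlorine: 3454 / 0.64 = 5397 g.

(a) 18.3 kg; (b) 5.40 kg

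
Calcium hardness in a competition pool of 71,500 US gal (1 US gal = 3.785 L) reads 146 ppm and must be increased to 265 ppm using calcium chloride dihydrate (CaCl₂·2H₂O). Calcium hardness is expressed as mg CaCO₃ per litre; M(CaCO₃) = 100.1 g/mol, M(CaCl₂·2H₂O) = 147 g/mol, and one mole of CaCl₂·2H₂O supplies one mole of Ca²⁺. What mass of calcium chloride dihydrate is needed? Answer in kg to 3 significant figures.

Volume: 71,500 US gal × 3.785 L/gal = 270,628 L.
Hardness to add: (265 − 146) = 119 mg/L as CaCO₃ × 270,628 L = 32,200 g as CaCO₃.
Moles of Ca²⁺ (1 mol Ca²⁺ ≡ 1 mol CaCO₃): 32,200 / 100.1 g/mol = 321.7 mol.
Mass of CaCl₂·2H₂O: 321.7 × 147 = 47,290 g.

47.3 kg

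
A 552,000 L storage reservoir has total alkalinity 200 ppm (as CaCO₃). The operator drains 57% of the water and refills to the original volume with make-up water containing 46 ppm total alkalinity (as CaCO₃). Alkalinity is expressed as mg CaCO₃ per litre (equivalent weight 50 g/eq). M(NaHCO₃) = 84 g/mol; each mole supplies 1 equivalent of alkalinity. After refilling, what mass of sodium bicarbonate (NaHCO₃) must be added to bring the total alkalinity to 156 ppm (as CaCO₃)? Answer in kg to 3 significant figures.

After draining 57% and refilling: 200 × 0.43 + 46 × 0.57 = 112.22 ppm.
Deficit to target: 156 − 112.22 = 43.78 mg/L.
As CaCO₃: 43.78 mg/L × 552,000 L = 24,170 g; ÷ 50 g/eq ÷ 1 = 483.3 mol NaHCO₃.
Mass: 483.3 × 84 = 40,600 g.

40.6 kg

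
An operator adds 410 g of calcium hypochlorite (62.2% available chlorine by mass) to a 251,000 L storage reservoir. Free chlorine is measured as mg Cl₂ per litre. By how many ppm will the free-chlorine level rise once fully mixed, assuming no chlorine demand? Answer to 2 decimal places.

Available chlorine delivered: 410 g × 0.622 = 255 g as Cl₂.
Concentration rise: 255 g / 251,000 L = 1.016 mg/L = 1.02 ppm.

1.02 ppm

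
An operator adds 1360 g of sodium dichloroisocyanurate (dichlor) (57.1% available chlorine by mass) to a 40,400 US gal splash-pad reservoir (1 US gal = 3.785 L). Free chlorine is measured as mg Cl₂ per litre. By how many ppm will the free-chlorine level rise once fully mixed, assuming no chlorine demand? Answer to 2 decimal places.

Volume: 40,400 US gal × 3.785 L/gal = 152,914 L.
Available chlorine delivered: 1360 g × 0.571 = 776.6 g as Cl₂.
Concentration rise: 776.6 g / 152,914 L = 5.078 mg/L = 5.08 ppm.

5.08 ppm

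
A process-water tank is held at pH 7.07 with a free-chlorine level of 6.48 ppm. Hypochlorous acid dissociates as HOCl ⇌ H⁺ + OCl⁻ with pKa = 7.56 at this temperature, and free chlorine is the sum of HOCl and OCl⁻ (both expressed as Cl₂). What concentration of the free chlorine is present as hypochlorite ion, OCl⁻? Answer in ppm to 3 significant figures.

[OCl⁻]/[HOCl] = 10^(pH − pKa) = 10^(7.07 − 7.56) = 10^-0.49 = 0.3236.
Fraction as HOCl = 1 / (1 + 0.3236) = 0.7555.
OCl⁻ = (1 − 0.7555) × 6.48 ppm = 1.584 ppm.

1.58 ppm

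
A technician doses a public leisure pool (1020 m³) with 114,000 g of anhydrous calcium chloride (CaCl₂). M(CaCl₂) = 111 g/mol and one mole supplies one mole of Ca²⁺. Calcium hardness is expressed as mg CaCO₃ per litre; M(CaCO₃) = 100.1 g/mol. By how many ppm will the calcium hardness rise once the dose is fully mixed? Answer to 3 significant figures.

101 ppm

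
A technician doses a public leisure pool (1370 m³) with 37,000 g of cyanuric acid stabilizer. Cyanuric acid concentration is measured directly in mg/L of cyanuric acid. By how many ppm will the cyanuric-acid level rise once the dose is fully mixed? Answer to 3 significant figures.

Volume: 1370 m³ = 1,370,000 L.
Rise: 37,000 g / 1,370,000 L × 1000 = 27.01 mg/L.

27.0 ppm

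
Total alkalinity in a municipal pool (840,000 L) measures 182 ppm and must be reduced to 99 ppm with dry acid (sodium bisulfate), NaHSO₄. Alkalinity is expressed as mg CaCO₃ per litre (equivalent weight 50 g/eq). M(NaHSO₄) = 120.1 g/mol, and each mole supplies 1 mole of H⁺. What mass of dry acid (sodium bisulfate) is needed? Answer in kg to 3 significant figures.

Alkalinity to neutralize: (182 − 99) = 83 mg/L as CaCO₃ × 840,000 L = 69,720 g as CaCO₃.
Equivalents of H⁺ required: 69,720 ÷ 50 g/eq = 1394 eq = 1394 mol NaHSO₄.
Mass of NaHSO₄: 1394 × 120.1 = 167,500 g.

167 kg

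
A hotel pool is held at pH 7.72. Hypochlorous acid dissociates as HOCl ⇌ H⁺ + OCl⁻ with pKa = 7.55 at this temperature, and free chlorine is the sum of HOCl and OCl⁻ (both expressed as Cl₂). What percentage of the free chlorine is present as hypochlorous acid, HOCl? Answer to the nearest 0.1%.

40.3%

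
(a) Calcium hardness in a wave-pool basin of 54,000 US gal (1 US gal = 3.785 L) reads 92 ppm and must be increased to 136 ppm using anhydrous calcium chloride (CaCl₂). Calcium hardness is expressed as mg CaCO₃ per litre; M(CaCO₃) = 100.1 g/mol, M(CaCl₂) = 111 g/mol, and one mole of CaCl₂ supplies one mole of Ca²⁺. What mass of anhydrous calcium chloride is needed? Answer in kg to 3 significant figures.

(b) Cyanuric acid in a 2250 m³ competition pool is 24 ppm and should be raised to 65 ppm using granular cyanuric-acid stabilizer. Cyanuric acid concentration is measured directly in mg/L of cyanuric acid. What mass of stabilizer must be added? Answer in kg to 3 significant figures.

(a) 9.97 kg; (b) 92.2 kg

(a) Volume: 54,000 US gal × 3.785 L/gal = 204,390 L.
(a) Hardness to add: (136 − 92) = 44 mg/L as CaCO₃ × 204,390 L = 8993 g as CaCO₃.
(a) Moles of Ca²⁺ (1 mol Ca²⁺ ≡ 1 mol CaCO₃): 8993 / 100.1 g/mol = 89.84 mol.
(a) Mass of CaCl₂: 89.84 × 111 = 9972 g.

(b) Volume: 2250 m³ = 2,250,000 L.
(b) CYA to add: (65 − 24) = 41 mg/L × 2,250,000 L = 92,250 g cyanuric acid.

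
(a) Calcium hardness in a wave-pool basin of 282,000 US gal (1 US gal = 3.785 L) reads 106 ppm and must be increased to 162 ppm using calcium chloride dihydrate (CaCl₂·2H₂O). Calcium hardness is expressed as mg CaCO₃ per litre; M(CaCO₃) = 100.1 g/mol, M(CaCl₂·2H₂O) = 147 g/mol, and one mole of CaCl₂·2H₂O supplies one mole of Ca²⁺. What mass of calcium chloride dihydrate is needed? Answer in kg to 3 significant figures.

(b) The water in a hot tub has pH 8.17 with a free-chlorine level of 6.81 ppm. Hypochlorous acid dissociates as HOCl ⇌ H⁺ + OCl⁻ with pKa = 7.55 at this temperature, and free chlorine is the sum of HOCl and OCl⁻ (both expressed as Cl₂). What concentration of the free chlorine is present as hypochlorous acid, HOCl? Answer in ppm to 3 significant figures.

(a) Volume: 282,000 US gal × 3.785 L/gal = 1,067,370 L.
(a) Hardness to add: (162 − 106) = 56 mg/L as CaCO₃ × 1,067,370 L = 59,770 g as CaCO₃.
(a) Moles of Ca²⁺ (1 mol Ca²⁺ ≡ 1 mol CaCO₃): 59,770 / 100.1 g/mol = 597.1 mol.
(a) Mass of CaCl₂·2H₂O: 597.1 × 147 = 87,780 g.

(b) [OCl⁻]/[HOCl] = 10^(pH − pKa) = 10^(8.17 − 7.55) = 10^0.62 = 4.169.
(b) Fraction as HOCl = 1 / (1 + 4.169) = 0.1935.
(b) HOCl = 0.1935 × 6.81 ppm = 1.318 ppm.

(a) 87.8 kg; (b) 1.32 ppm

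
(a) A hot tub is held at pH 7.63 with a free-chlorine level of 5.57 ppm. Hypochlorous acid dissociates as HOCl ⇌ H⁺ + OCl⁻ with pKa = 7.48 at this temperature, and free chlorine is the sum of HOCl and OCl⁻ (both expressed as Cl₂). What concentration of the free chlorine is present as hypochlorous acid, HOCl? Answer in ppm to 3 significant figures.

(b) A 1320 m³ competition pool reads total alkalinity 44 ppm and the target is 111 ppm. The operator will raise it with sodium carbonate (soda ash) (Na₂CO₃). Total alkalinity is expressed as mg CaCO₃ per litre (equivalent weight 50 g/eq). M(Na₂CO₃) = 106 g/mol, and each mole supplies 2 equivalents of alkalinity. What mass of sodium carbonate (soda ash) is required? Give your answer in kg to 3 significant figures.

(a) 2.31 ppm; (b) 93.7 kg

(a) [OCl⁻]/[HOCl] = 10^(pH − pKa) = 10^(7.63 − 7.48) = 10^0.15 = 1.413.
(a) Fraction as HOCl = 1 / (1 + 1.413) = 0.4145.
(a) HOCl = 0.4145 × 5.57 ppm = 2.309 ppm.

(b) Volume: 1320 m³ = 1,320,000 L.
(b) Alkalinity to add: (111 − 44) = 67 mg/L as CaCO₃ × 1,320,000 L = 88,440 g as CaCO₃.
(b) Equivalents: 88,440 g ÷ 50 g/eq = 1769 eq.
(b) Each mole of Na₂CO₃ supplies 2 eq, so 1769 / 2 = 884.4 mol.
(b) Mass: 884.4 mol × 106 g/mol = 93,750 g.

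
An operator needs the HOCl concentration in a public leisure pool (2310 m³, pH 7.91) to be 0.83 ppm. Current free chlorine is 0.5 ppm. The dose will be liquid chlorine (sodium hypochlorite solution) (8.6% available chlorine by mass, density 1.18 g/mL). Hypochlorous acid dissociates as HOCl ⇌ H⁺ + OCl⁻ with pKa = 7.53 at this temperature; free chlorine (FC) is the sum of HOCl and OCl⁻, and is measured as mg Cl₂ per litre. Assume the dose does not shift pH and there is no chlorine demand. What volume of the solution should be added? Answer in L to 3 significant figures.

Volume: 2310 m³ = 2,310,000 L.
[OCl⁻]/[HOCl] = 10^(pH − pKa) = 10^(7.91 − 7.53) = 2.399; fraction as HOCl = 1/(1 + 2.399) = 0.2942.
Free chlorine required for 0.83 ppm HOCl: 0.83 / 0.2942 = 2.821 ppm.
FC to add: 2.821 − 0.5 = 2.321 mg/L as Cl₂.
Cl₂ equivalent: 2.321 mg/L × 2,310,000 L = 5362 g.
Product at 8.6% available Cl: 5362 / 0.086 = 62,340 g.
Volume: 62,340 g ÷ 1.18 g/mL = 52,830 mL.

52.8 L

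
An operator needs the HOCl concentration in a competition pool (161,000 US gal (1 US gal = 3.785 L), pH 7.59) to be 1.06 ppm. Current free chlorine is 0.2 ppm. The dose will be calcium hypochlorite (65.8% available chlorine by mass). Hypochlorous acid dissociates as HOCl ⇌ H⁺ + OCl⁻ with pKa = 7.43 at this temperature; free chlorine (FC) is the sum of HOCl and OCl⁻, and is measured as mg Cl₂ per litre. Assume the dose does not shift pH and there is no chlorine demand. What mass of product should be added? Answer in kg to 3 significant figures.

Volume: 161,000 US gal × 3.785 L/gal = 609,385 L.
[OCl⁻]/[HOCl] = 10^(pH − pKa) = 10^(7.59 − 7.43) = 1.445; fraction as HOCl = 1/(1 + 1.445) = 0.4089.
Free chlorine required for 1.06 ppm HOCl: 1.06 / 0.4089 = 2.592 ppm.
FC to add: 2.592 − 0.2 = 2.392 mg/L as Cl₂.
Cl₂ equivalent: 2.392 mg/L × 609,385 L = 1458 g.
Product at 65.8% available Cl: 1458 / 0.658 = 2215 g.

2.22 kg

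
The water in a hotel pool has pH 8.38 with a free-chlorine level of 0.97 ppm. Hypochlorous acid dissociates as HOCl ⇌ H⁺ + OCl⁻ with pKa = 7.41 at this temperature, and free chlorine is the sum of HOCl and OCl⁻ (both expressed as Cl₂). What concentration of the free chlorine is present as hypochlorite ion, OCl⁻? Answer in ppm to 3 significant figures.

[OCl⁻]/[HOCl] = 10^(pH − pKa) = 10^(8.38 − 7.41) = 10^0.97 = 9.333.
Fraction as HOCl = 1 / (1 + 9.333) = 0.09678.
OCl⁻ = (1 − 0.09678) × 0.97 ppm = 0.8761 ppm.

0.876 ppm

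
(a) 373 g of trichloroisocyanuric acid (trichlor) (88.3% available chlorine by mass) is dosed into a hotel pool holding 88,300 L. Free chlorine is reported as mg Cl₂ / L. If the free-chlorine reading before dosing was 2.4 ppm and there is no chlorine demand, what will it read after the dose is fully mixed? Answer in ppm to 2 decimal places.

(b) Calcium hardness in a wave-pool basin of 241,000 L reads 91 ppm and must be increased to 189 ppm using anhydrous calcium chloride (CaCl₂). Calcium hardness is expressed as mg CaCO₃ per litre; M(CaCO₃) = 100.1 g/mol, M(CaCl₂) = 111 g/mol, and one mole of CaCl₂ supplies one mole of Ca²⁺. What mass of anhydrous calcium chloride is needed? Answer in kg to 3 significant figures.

(a) Available chlorine delivered: 373 g × 0.883 = 329.4 g as Cl₂.
(a) Concentration rise: 329.4 g / 88,300 L = 3.73 mg/L = 3.73 ppm.
(a) Final FC: 2.4 + 3.73 = 6.13 ppm.

(b) Hardness to add: (189 − 91) = 98 mg/L as CaCO₃ × 241,000 L = 23,620 g as CaCO₃.
(b) Moles of Ca²⁺ (1 mol Ca²⁺ ≡ 1 mol CaCO₃): 23,620 / 100.1 g/mol = 235.9 mol.
(b) Mass of CaCl₂: 235.9 × 111 = 26,190 g.

(a) 6.13 ppm; (b) 26.2 kg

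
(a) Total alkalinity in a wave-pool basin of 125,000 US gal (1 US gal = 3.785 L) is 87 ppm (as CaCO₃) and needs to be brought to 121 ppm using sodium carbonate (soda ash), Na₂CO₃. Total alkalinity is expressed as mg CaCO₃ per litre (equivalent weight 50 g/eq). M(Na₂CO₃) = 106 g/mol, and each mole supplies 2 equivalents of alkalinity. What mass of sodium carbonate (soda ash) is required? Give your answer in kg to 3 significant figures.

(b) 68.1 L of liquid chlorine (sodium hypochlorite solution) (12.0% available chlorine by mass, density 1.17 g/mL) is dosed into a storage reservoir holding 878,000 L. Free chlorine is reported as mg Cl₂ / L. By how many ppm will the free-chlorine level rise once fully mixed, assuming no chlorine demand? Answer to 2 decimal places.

(a) 17.1 kg; (b) 10.89 ppm

(a) Volume: 125,000 US gal × 3.785 L/gal = 473,125 L.
(a) Alkalinity to add: (121 − 87) = 34 mg/L as CaCO₃ × 473,125 L = 16,090 g as CaCO₃.
(a) Equivalents: 16,090 g ÷ 50 g/eq = 321.7 eq.
(a) Each mole of Na₂CO₃ supplies 2 eq, so 321.7 / 2 = 160.9 mol.
(a) Mass: 160.9 mol × 106 g/mol = 17,050 g.

(b) Mass of solution: 68.1 L × 1000 mL/L × 1.17 g/mL = 79,680 g.
(b) Available chlorine delivered: 79,680 g × 0.12 = 9561 g as Cl₂.
(b) Concentration rise: 9561 g / 878,000 L = 10.89 mg/L = 10.89 ppm.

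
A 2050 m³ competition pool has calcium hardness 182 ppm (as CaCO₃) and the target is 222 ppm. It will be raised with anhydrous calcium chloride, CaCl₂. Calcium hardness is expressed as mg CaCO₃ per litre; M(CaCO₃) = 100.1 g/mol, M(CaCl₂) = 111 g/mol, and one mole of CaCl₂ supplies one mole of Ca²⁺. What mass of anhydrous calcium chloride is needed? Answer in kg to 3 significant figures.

90.9 kg

Volume: 2050 m³ = 2,050,000 L.
Hardness to add: (222 − 182) = 40 mg/L as CaCO₃ × 2,050,000 L = 82,000 g as CaCO₃.
Moles of Ca²⁺ (1 mol Ca²⁺ ≡ 1 mol CaCO₃): 82,000 / 100.1 g/mol = 819.2 mol.
Mass of CaCl₂: 819.2 × 111 = 90,930 g.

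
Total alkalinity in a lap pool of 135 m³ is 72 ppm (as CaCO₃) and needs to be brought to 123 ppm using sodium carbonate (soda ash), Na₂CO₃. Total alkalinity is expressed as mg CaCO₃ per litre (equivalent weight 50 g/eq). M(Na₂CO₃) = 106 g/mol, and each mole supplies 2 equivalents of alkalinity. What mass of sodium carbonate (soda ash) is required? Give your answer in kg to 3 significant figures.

7.30 kg

Volume: 135 m³ = 135,000 L.
Alkalinity to add: (123 − 72) = 51 mg/L as CaCO₃ × 135,000 L = 6885 g as CaCO₃.
Equivalents: 6885 g ÷ 50 g/eq = 137.7 eq.
Each mole of Na₂CO₃ supplies 2 eq, so 137.7 / 2 = 68.85 mol.
Mass: 68.85 mol × 106 g/mol = 7298 g.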